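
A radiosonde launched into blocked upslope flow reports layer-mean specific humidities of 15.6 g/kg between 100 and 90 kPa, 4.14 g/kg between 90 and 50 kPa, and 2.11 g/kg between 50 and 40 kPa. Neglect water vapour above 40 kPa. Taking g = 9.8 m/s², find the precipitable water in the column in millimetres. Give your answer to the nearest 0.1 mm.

PW ≈ 35.0 mm

Precipitable water is the column-integrated vapour mass per unit area: PW = (1/g) Σ q̄ Δp, with q in kg/kg and Δp in Pa (1 kg/m² of water = 1 mm).
Layer 100–90 kPa: Δp = 100 hPa = 10000 Pa, q̄ = 0.0156 kg/kg → 0.0156 × 10000 / 9.8 = 15.92 mm
Layer 90–50 kPa: Δp = 400 hPa = 40000 Pa, q̄ = 0.00414 kg/kg → 0.00414 × 40000 / 9.8 = 16.90 mm
Layer 50–40 kPa: Δp = 100 hPa = 10000 Pa, q̄ = 0.00211 kg/kg → 0.00211 × 10000 / 9.8 = 2.15 mm
PW = 15.92 + 16.90 + 2.15 = 34.97 ≈ 35.0 mm.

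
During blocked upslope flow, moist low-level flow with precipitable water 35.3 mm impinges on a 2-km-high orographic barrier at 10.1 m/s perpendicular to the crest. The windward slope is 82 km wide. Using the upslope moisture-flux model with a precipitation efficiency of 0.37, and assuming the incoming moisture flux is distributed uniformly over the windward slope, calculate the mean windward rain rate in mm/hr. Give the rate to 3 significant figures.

R ≈ 5.79 mm/hr

Incoming column moisture flux per unit ridge length: F = V × PW = 10.1 × 35.3 = 356.53 mm·m/s.
Spread over the 82 km slope with efficiency ε = 0.37: R = ε·F/W = 0.37 × 356.53 / 82000 m = 1.609e-03 mm/s.
R = 1.609e-03 × 3600 = 5.79 mm/hr.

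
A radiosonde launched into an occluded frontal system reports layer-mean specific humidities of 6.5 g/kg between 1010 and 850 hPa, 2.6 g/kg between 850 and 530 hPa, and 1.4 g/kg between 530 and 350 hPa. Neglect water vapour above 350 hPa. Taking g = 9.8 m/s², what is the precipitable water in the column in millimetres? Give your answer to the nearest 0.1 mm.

PW ≈ 21.7 mm

Precipitable water is the column-integrated vapour mass per unit area: PW = (1/g) Σ q̄ Δp, with q in kg/kg and Δp in Pa (1 kg/m² of water = 1 mm).
Layer 1010–850 hPa: Δp = 160 hPa = 16000 Pa, q̄ = 0.0065 kg/kg → 0.0065 × 16000 / 9.8 = 10.61 mm
Layer 850–530 hPa: Δp = 320 hPa = 32000 Pa, q̄ = 0.0026 kg/kg → 0.0026 × 32000 / 9.8 = 8.49 mm
Layer 530–350 hPa: Δp = 180 hPa = 18000 Pa, q̄ = 0.0014 kg/kg → 0.0014 × 18000 / 9.8 = 2.57 mm
PW = 10.61 + 8.49 + 2.57 = 21.67 ≈ 21.7 mm.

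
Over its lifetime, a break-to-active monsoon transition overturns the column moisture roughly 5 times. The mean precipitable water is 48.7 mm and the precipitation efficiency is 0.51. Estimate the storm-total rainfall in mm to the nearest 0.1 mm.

Each cycle deposits ε × PW = 0.51 × 48.7 = 24.837 mm.
Over 5 cycles: 5 × 24.837 = 124.2 mm.

rainfall ≈ 124.2 mm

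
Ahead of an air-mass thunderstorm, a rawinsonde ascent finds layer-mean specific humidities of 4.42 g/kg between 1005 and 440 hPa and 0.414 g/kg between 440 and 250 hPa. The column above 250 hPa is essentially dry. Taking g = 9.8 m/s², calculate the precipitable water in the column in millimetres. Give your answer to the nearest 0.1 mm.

Precipitable water is the column-integrated vapour mass per unit area: PW = (1/g) Σ q̄ Δp, with q in kg/kg and Δp in Pa (1 kg/m² of water = 1 mm).
Layer 1005–440 hPa: Δp = 565 hPa = 56500 Pa, q̄ = 0.00442 kg/kg → 0.00442 × 56500 / 9.8 = 25.48 mm
Layer 440–250 hPa: Δp = 190 hPa = 19000 Pa, q̄ = 0.000414 kg/kg → 0.000414 × 19000 / 9.8 = 0.80 mm
PW = 25.48 + 0.80 = 26.28 ≈ 26.3 mm.

PW ≈ 26.3 mm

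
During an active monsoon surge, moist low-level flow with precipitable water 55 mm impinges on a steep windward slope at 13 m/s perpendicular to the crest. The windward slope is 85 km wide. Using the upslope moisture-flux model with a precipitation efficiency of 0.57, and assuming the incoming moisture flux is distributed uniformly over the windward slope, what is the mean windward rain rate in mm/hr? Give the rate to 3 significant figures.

R ≈ 17.3 mm/hr

Incoming column moisture flux per unit ridge length: F = V × PW = 13 × 55 = 715 mm·m/s.
Spread over the 85 km slope with efficiency ε = 0.57: R = ε·F/W = 0.57 × 715 / 85000 m = 4.795e-03 mm/s.
R = 4.795e-03 × 3600 = 17.3 mm/hr.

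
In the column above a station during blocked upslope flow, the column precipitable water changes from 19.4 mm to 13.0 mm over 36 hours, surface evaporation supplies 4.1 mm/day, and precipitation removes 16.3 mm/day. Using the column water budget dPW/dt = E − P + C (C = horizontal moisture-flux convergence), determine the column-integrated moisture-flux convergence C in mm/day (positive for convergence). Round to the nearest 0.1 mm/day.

C ≈ 7.9 mm/day

dPW/dt = (13.0 − 19.4) mm / (36/24 day) = -4.267 mm/day.
C = dPW/dt − E + P = (-4.267) − 4.1 + 16.3 = 7.9 mm/day.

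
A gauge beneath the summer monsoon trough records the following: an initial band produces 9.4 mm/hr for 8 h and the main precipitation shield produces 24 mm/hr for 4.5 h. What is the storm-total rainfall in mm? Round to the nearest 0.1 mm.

Total = Σ Rᵢ Δtᵢ = 9.4 × 8 + 24 × 4.5
      = 75.2 + 108 = 183.2 mm.

total ≈ 183.2 mm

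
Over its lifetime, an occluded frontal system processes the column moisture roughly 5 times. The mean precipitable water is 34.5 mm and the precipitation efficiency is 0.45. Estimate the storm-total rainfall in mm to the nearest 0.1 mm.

rainfall ≈ 77.6 mm

Each cycle deposits ε × PW = 0.45 × 34.5 = 15.525 mm.
Over 5 cycles: 5 × 15.525 = 77.6 mm.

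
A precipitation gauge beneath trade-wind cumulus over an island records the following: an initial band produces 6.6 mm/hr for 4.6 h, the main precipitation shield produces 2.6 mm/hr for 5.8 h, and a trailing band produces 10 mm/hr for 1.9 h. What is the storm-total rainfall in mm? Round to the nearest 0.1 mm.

Total = Σ Rᵢ Δtᵢ = 6.6 × 4.6 + 2.6 × 5.8 + 10 × 1.9
      = 30.36 + 15.08 + 19 = 64.4 mm.

total ≈ 64.4 mm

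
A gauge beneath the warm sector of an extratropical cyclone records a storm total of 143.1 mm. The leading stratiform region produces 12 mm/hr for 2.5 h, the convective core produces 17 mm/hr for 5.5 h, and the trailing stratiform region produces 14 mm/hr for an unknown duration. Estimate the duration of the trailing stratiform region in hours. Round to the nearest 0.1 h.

duration ≈ 1.4 h

Known phases: 12 × 2.5 + 17 × 5.5 = 30 + 93.5 = 123.5 mm.
Remaining depth = 143.1 − 123.5 = 19.6 mm.
Duration = 19.6 / 14 = 1.4 h.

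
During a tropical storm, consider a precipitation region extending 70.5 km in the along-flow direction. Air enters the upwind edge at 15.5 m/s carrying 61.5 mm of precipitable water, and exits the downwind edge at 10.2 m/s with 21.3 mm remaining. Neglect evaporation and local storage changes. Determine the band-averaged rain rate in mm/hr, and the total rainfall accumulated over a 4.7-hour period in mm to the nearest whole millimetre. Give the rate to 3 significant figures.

Column moisture flux per unit crosswind length is F = V × PW.
Inflow: F_in = 15.5 × 61.5 = 953.25 mm·m/s
Outflow: F_out = 10.2 × 21.3 = 217.26 mm·m/s
Steady-state rate R = (F_in − F_out)/L = (953.25 − 217.26) / 70500 m = 1.044e-02 mm/s.
R = 1.044e-02 × 3600 = 37.6 mm/hr.
Over 4.7 h: total = 37.6 × 4.7 = 176.72 ≈ 177 mm.

R ≈ 37.6 mm/hr; total ≈ 177 mm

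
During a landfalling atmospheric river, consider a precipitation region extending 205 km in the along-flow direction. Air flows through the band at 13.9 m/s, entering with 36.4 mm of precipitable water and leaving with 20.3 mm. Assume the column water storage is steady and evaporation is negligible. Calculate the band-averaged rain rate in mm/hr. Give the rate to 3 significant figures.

R ≈ 3.93 mm/hr

Column moisture flux per unit crosswind length is F = V × PW.
Inflow: F_in = 13.9 × 36.4 = 505.96 mm·m/s
Outflow: F_out = 13.9 × 20.3 = 282.17 mm·m/s
Steady-state rate R = (F_in − F_out)/L = (505.96 − 282.17) / 205000 m = 1.092e-03 mm/s.
R = 1.092e-03 × 3600 = 3.93 mm/hr.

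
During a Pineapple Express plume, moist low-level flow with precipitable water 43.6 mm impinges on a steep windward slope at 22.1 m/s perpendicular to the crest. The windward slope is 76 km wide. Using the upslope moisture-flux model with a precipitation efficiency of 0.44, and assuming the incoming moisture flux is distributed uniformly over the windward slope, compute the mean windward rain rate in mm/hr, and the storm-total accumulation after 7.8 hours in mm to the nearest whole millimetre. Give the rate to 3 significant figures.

R ≈ 20.1 mm/hr; total ≈ 157 mm

Incoming column moisture flux per unit ridge length: F = V × PW = 22.1 × 43.6 = 963.56 mm·m/s.
Spread over the 76 km slope with efficiency ε = 0.44: R = ε·F/W = 0.44 × 963.56 / 76000 m = 5.579e-03 mm/s.
R = 5.579e-03 × 3600 = 20.1 mm/hr.
Over 7.8 h: total = 20.1 × 7.8 = 156.78 ≈ 157 mm.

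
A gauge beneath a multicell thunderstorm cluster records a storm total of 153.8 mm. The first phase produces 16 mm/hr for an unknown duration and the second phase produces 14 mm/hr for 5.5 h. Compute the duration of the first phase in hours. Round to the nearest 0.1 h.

Known phases: 14 × 5.5 = 77 mm.
Remaining depth = 153.8 − 77 = 76.8 mm.
Duration = 76.8 / 16 = 4.8 h.

duration ≈ 4.8 h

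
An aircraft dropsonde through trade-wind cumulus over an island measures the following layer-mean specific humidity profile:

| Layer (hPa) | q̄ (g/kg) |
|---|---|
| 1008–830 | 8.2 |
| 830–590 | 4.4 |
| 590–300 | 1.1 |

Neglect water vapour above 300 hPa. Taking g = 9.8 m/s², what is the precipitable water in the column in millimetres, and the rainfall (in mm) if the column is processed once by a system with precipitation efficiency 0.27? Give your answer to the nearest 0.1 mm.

Precipitable water is the column-integrated vapour mass per unit area: PW = (1/g) Σ q̄ Δp, with q in kg/kg and Δp in Pa (1 kg/m² of water = 1 mm).
Layer 1008–830 hPa: Δp = 178 hPa = 17800 Pa, q̄ = 0.0082 kg/kg → 0.0082 × 17800 / 9.8 = 14.89 mm
Layer 830–590 hPa: Δp = 240 hPa = 24000 Pa, q̄ = 0.0044 kg/kg → 0.0044 × 24000 / 9.8 = 10.78 mm
Layer 590–300 hPa: Δp = 290 hPa = 29000 Pa, q̄ = 0.0011 kg/kg → 0.0011 × 29000 / 9.8 = 3.26 mm
PW = 14.89 + 10.78 + 3.26 = 28.93 ≈ 28.9 mm.
Rainfall = ε × PW = 0.27 × 28.9 = 7.8 mm.

PW ≈ 28.9 mm; rainfall ≈ 7.8 mm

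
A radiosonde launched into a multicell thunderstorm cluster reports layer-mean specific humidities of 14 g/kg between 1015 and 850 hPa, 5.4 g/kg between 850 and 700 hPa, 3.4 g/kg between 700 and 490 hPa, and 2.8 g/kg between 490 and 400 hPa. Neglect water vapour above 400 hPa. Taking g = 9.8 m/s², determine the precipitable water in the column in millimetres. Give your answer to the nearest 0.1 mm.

Precipitable water is the column-integrated vapour mass per unit area: PW = (1/g) Σ q̄ Δp, with q in kg/kg and Δp in Pa (1 kg/m² of water = 1 mm).
Layer 1015–850 hPa: Δp = 165 hPa = 16500 Pa, q̄ = 0.014 kg/kg → 0.014 × 16500 / 9.8 = 23.57 mm
Layer 850–700 hPa: Δp = 150 hPa = 15000 Pa, q̄ = 0.0054 kg/kg → 0.0054 × 15000 / 9.8 = 8.27 mm
Layer 700–490 hPa: Δp = 210 hPa = 21000 Pa, q̄ = 0.0034 kg/kg → 0.0034 × 21000 / 9.8 = 7.29 mm
Layer 490–400 hPa: Δp = 90 hPa = 9000 Pa, q̄ = 0.0028 kg/kg → 0.0028 × 9000 / 9.8 = 2.57 mm
PW = 23.57 + 8.27 + 7.29 + 2.57 = 41.70 ≈ 41.7 mm.

PW ≈ 41.7 mm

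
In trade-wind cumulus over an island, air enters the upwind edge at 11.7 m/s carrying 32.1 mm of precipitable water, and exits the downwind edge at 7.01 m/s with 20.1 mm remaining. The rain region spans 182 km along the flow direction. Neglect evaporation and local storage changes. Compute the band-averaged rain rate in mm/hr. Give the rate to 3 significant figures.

Column moisture flux per unit crosswind length is F = V × PW.
Inflow: F_in = 11.7 × 32.1 = 375.57 mm·m/s
Outflow: F_out = 7.01 × 20.1 = 140.901 mm·m/s
Steady-state rate R = (F_in − F_out)/L = (375.57 − 140.901) / 182000 m = 1.289e-03 mm/s.
R = 1.289e-03 × 3600 = 4.64 mm/hr.

R ≈ 4.64 mm/hr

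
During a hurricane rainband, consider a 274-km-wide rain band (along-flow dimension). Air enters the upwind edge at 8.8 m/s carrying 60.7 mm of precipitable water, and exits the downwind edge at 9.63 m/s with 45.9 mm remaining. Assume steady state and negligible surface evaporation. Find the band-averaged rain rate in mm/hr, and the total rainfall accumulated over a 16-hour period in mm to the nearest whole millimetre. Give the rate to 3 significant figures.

Column moisture flux per unit crosswind length is F = V × PW.
Inflow: F_in = 8.8 × 60.7 = 534.16 mm·m/s
Outflow: F_out = 9.63 × 45.9 = 442.017 mm·m/s
Steady-state rate R = (F_in − F_out)/L = (534.16 − 442.017) / 274000 m = 3.363e-04 mm/s.
R = 3.363e-04 × 3600 = 1.21 mm/hr.
Over 16 h: total = 1.21 × 16 = 19.36 ≈ 19 mm.

R ≈ 1.21 mm/hr; total ≈ 19 mm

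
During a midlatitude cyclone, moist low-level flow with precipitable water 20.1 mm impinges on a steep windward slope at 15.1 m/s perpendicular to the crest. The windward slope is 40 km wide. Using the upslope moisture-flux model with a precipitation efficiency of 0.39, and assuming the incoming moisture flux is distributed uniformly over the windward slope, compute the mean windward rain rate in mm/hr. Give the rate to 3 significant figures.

R ≈ 10.7 mm/hr

Incoming column moisture flux per unit ridge length: F = V × PW = 15.1 × 20.1 = 303.51 mm·m/s.
Spread over the 40 km slope with efficiency ε = 0.39: R = ε·F/W = 0.39 × 303.51 / 40000 m = 2.959e-03 mm/s.
R = 2.959e-03 × 3600 = 10.7 mm/hr.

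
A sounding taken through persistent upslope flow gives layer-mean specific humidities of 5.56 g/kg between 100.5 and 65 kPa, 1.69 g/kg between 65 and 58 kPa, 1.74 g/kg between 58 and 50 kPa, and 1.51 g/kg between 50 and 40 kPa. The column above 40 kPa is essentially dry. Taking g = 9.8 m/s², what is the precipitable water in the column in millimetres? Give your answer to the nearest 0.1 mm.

PW ≈ 24.3 mm

Precipitable water is the column-integrated vapour mass per unit area: PW = (1/g) Σ q̄ Δp, with q in kg/kg and Δp in Pa (1 kg/m² of water = 1 mm).
Layer 100.5–65 kPa: Δp = 355 hPa = 35500 Pa, q̄ = 0.00556 kg/kg → 0.00556 × 35500 / 9.8 = 20.14 mm
Layer 65–58 kPa: Δp = 70 hPa = 7000 Pa, q̄ = 0.00169 kg/kg → 0.00169 × 7000 / 9.8 = 1.21 mm
Layer 58–50 kPa: Δp = 80 hPa = 8000 Pa, q̄ = 0.00174 kg/kg → 0.00174 × 8000 / 9.8 = 1.42 mm
Layer 50–40 kPa: Δp = 100 hPa = 10000 Pa, q̄ = 0.00151 kg/kg → 0.00151 × 10000 / 9.8 = 1.54 mm
PW = 20.14 + 1.21 + 1.42 + 1.54 = 24.31 ≈ 24.3 mm.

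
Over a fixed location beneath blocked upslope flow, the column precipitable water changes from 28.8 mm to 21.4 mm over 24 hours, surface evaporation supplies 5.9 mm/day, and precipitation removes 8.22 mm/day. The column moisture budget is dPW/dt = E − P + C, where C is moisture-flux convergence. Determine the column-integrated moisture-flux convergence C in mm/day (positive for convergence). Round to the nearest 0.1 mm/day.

dPW/dt = (21.4 − 28.8) mm / (24/24 day) = -7.400 mm/day.
C = dPW/dt − E + P = (-7.400) − 5.9 + 8.22 = -5.1 mm/day.

C ≈ -5.1 mm/day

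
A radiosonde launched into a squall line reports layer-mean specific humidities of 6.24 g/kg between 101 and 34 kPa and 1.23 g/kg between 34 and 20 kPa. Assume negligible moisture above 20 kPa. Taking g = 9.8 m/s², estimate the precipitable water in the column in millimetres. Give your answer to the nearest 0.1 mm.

PW ≈ 44.4 mm

Precipitable water is the column-integrated vapour mass per unit area: PW = (1/g) Σ q̄ Δp, with q in kg/kg and Δp in Pa (1 kg/m² of water = 1 mm).
Layer 101–34 kPa: Δp = 670 hPa = 67000 Pa, q̄ = 0.00624 kg/kg → 0.00624 × 67000 / 9.8 = 42.66 mm
Layer 34–20 kPa: Δp = 140 hPa = 14000 Pa, q̄ = 0.00123 kg/kg → 0.00123 × 14000 / 9.8 = 1.76 mm
PW = 42.66 + 1.76 = 44.42 ≈ 44.4 mm.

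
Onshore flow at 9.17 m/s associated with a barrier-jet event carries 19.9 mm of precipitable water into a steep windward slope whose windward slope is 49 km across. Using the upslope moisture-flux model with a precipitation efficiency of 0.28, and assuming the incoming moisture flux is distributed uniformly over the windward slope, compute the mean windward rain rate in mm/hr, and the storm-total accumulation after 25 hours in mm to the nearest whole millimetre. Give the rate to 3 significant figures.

Incoming column moisture flux per unit ridge length: F = V × PW = 9.17 × 19.9 = 182.483 mm·m/s.
Spread over the 49 km slope with efficiency ε = 0.28: R = ε·F/W = 0.28 × 182.483 / 49000 m = 1.043e-03 mm/s.
R = 1.043e-03 × 3600 = 3.75 mm/hr.
Over 25 h: total = 3.75 × 25 = 93.75 ≈ 94 mm.

R ≈ 3.75 mm/hr; total ≈ 94 mm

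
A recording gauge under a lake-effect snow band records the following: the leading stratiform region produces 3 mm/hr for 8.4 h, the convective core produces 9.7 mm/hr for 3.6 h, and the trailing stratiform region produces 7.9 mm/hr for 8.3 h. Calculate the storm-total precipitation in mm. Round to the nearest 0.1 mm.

Total = Σ Rᵢ Δtᵢ = 3 × 8.4 + 9.7 × 3.6 + 7.9 × 8.3
      = 25.2 + 34.92 + 65.57 = 125.7 mm.

total ≈ 125.7 mm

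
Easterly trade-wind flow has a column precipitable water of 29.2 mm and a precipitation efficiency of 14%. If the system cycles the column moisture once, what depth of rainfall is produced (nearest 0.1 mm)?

Rainfall = ε × PW = 0.14 × 29.2 = 4.1 mm.

rainfall ≈ 4.1 mm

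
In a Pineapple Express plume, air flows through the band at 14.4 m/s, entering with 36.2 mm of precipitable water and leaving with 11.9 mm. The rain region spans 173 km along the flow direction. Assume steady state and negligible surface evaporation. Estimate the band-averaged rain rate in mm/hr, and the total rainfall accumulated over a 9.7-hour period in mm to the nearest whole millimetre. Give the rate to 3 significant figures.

Column moisture flux per unit crosswind length is F = V × PW.
Inflow: F_in = 14.4 × 36.2 = 521.28 mm·m/s
Outflow: F_out = 14.4 × 11.9 = 171.36 mm·m/s
Steady-state rate R = (F_in − F_out)/L = (521.28 − 171.36) / 173000 m = 2.023e-03 mm/s.
R = 2.023e-03 × 3600 = 7.28 mm/hr.
Over 9.7 h: total = 7.28 × 9.7 = 70.616 ≈ 71 mm.

R ≈ 7.28 mm/hr; total ≈ 71 mm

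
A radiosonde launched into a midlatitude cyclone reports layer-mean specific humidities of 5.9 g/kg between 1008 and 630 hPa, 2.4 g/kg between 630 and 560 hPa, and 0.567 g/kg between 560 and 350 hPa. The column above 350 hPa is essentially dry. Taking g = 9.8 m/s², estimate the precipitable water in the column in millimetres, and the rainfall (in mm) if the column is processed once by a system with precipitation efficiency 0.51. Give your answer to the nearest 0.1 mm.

PW ≈ 25.7 mm; rainfall ≈ 13.1 mm

Precipitable water is the column-integrated vapour mass per unit area: PW = (1/g) Σ q̄ Δp, with q in kg/kg and Δp in Pa (1 kg/m² of water = 1 mm).
Layer 1008–630 hPa: Δp = 378 hPa = 37800 Pa, q̄ = 0.0059 kg/kg → 0.0059 × 37800 / 9.8 = 22.76 mm
Layer 630–560 hPa: Δp = 70 hPa = 7000 Pa, q̄ = 0.0024 kg/kg → 0.0024 × 7000 / 9.8 = 1.71 mm
Layer 560–350 hPa: Δp = 210 hPa = 21000 Pa, q̄ = 0.000567 kg/kg → 0.000567 × 21000 / 9.8 = 1.21 mm
PW = 22.76 + 1.71 + 1.21 = 25.68 ≈ 25.7 mm.
Rainfall = ε × PW = 0.51 × 25.7 = 13.1 mm.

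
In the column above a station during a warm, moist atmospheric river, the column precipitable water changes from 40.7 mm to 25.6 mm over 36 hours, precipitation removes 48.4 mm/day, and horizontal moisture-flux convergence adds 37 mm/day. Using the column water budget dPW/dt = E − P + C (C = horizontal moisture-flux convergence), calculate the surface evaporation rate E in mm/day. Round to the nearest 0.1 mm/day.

E ≈ 1.3 mm/day

dPW/dt = (25.6 − 40.7) mm / (36/24 day) = -10.067 mm/day.
E = dPW/dt + P − C = (-10.067) + 48.4 − (37) = 1.3 mm/day.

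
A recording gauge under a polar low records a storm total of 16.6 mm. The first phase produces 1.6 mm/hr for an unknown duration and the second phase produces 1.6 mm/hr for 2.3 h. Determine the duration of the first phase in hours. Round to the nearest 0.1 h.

duration ≈ 8.1 h

Known phases: 1.6 × 2.3 = 3.68 mm.
Remaining depth = 16.6 − 3.68 = 12.92 mm.
Duration = 12.92 / 1.6 = 8.1 h.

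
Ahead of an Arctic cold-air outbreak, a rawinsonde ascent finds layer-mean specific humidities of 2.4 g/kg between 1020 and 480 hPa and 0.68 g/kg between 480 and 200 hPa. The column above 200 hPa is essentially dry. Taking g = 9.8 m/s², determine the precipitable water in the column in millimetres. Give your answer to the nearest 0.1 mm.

Precipitable water is the column-integrated vapour mass per unit area: PW = (1/g) Σ q̄ Δp, with q in kg/kg and Δp in Pa (1 kg/m² of water = 1 mm).
Layer 1020–480 hPa: Δp = 540 hPa = 54000 Pa, q̄ = 0.0024 kg/kg → 0.0024 × 54000 / 9.8 = 13.22 mm
Layer 480–200 hPa: Δp = 280 hPa = 28000 Pa, q̄ = 0.00068 kg/kg → 0.00068 × 28000 / 9.8 = 1.94 mm
PW = 13.22 + 1.94 = 15.16 ≈ 15.2 mm.

PW ≈ 15.2 mm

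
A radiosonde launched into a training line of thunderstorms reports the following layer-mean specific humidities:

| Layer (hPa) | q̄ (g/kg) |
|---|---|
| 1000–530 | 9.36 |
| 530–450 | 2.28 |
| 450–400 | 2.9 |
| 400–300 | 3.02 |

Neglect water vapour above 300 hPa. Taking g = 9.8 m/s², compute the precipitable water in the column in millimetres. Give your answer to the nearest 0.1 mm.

PW ≈ 51.3 mm

Precipitable water is the column-integrated vapour mass per unit area: PW = (1/g) Σ q̄ Δp, with q in kg/kg and Δp in Pa (1 kg/m² of water = 1 mm).
Layer 1000–530 hPa: Δp = 470 hPa = 47000 Pa, q̄ = 0.00936 kg/kg → 0.00936 × 47000 / 9.8 = 44.89 mm
Layer 530–450 hPa: Δp = 80 hPa = 8000 Pa, q̄ = 0.00228 kg/kg → 0.00228 × 8000 / 9.8 = 1.86 mm
Layer 450–400 hPa: Δp = 50 hPa = 5000 Pa, q̄ = 0.0029 kg/kg → 0.0029 × 5000 / 9.8 = 1.48 mm
Layer 400–300 hPa: Δp = 100 hPa = 10000 Pa, q̄ = 0.00302 kg/kg → 0.00302 × 10000 / 9.8 = 3.08 mm
PW = 44.89 + 1.86 + 1.48 + 3.08 = 51.31 ≈ 51.3 mm.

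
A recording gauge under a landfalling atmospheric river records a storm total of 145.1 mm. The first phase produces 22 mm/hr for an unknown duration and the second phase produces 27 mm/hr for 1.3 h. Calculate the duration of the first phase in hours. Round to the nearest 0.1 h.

duration ≈ 5.0 h

Known phases: 27 × 1.3 = 35.1 mm.
Remaining depth = 145.1 − 35.1 = 110 mm.
Duration = 110 / 22 = 5.0 h.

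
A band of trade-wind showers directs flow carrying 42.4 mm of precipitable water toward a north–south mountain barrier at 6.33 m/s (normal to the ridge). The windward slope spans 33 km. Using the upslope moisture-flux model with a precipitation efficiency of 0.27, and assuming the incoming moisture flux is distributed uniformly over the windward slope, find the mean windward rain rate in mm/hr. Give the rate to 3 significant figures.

Incoming column moisture flux per unit ridge length: F = V × PW = 6.33 × 42.4 = 268.392 mm·m/s.
Spread over the 33 km slope with efficiency ε = 0.27: R = ε·F/W = 0.27 × 268.392 / 33000 m = 2.196e-03 mm/s.
R = 2.196e-03 × 3600 = 7.91 mm/hr.

R ≈ 7.91 mm/hr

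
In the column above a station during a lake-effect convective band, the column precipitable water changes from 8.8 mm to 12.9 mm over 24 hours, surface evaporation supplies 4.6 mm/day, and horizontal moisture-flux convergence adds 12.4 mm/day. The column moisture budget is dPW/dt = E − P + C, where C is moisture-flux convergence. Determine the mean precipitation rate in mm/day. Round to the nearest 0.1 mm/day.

P ≈ 12.9 mm/day

dPW/dt = (12.9 − 8.8) mm / (24/24 day) = +4.100 mm/day.
P = E + C − dPW/dt = 4.6 + (12.4) − (+4.100) = 12.9 mm/day.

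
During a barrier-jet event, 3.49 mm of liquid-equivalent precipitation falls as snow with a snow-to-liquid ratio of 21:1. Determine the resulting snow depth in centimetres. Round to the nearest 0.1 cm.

snow depth ≈ 7.3 cm

Snow depth = liquid × ratio = 3.49 mm × 21 = 73.29 mm = 7.3 cm.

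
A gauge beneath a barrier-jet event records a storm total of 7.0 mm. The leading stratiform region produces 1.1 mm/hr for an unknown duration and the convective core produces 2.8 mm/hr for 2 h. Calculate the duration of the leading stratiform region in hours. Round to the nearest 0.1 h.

duration ≈ 1.3 h

Known phases: 2.8 × 2 = 5.6 mm.
Remaining depth = 7.0 − 5.6 = 1.4 mm.
Duration = 1.4 / 1.1 = 1.3 h.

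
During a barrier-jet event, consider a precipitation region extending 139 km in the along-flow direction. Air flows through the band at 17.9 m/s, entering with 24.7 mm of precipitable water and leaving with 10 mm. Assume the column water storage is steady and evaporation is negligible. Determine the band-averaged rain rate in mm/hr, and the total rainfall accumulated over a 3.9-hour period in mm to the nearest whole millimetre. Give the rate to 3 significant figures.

R ≈ 6.81 mm/hr; total ≈ 27 mm

Column moisture flux per unit crosswind length is F = V × PW.
Inflow: F_in = 17.9 × 24.7 = 442.13 mm·m/s
Outflow: F_out = 17.9 × 10 = 179 mm·m/s
Steady-state rate R = (F_in − F_out)/L = (442.13 − 179) / 139000 m = 1.893e-03 mm/s.
R = 1.893e-03 × 3600 = 6.81 mm/hr.
Over 3.9 h: total = 6.81 × 3.9 = 26.559 ≈ 27 mm.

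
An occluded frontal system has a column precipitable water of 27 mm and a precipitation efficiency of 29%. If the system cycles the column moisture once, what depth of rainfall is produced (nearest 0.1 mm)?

rainfall ≈ 7.8 mm

Rainfall = ε × PW = 0.29 × 27 = 7.8 mm.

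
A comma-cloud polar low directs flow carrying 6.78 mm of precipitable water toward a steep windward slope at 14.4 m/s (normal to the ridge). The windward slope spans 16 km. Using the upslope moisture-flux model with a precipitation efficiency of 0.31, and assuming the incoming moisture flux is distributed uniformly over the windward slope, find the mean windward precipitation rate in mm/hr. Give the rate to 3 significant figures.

R ≈ 6.81 mm/hr

Incoming column moisture flux per unit ridge length: F = V × PW = 14.4 × 6.78 = 97.632 mm·m/s.
Spread over the 16 km slope with efficiency ε = 0.31: R = ε·F/W = 0.31 × 97.632 / 16000 m = 1.892e-03 mm/s.
R = 1.892e-03 × 3600 = 6.81 mm/hr.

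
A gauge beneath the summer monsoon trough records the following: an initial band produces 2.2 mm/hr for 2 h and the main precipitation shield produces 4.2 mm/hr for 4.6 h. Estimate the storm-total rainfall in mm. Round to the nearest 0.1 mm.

Total = Σ Rᵢ Δtᵢ = 2.2 × 2 + 4.2 × 4.6
      = 4.4 + 19.32 = 23.7 mm.

total ≈ 23.7 mm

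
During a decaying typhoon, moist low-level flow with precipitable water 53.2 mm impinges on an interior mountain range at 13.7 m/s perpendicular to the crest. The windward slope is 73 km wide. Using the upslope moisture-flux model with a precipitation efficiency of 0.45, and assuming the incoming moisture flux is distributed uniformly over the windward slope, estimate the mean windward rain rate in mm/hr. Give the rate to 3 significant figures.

R ≈ 16.2 mm/hr

Incoming column moisture flux per unit ridge length: F = V × PW = 13.7 × 53.2 = 728.84 mm·m/s.
Spread over the 73 km slope with efficiency ε = 0.45: R = ε·F/W = 0.45 × 728.84 / 73000 m = 4.493e-03 mm/s.
R = 4.493e-03 × 3600 = 16.2 mm/hr.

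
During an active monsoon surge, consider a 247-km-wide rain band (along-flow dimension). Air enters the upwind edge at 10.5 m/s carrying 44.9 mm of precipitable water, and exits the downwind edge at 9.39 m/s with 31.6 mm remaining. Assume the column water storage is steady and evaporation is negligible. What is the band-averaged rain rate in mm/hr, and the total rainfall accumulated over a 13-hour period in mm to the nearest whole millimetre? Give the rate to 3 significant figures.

Column moisture flux per unit crosswind length is F = V × PW.
Inflow: F_in = 10.5 × 44.9 = 471.45 mm·m/s
Outflow: F_out = 9.39 × 31.6 = 296.724 mm·m/s
Steady-state rate R = (F_in − F_out)/L = (471.45 − 296.724) / 247000 m = 7.074e-04 mm/s.
R = 7.074e-04 × 3600 = 2.55 mm/hr.
Over 13 h: total = 2.55 × 13 = 33.15 ≈ 33 mm.

R ≈ 2.55 mm/hr; total ≈ 33 mm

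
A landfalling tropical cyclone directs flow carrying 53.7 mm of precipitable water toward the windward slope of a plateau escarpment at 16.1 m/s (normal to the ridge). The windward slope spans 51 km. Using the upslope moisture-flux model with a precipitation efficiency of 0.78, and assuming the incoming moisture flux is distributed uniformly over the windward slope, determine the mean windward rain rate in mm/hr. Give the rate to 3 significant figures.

Incoming column moisture flux per unit ridge length: F = V × PW = 16.1 × 53.7 = 864.57 mm·m/s.
Spread over the 51 km slope with efficiency ε = 0.78: R = ε·F/W = 0.78 × 864.57 / 51000 m = 1.322e-02 mm/s.
R = 1.322e-02 × 3600 = 47.6 mm/hr.

R ≈ 47.6 mm/hr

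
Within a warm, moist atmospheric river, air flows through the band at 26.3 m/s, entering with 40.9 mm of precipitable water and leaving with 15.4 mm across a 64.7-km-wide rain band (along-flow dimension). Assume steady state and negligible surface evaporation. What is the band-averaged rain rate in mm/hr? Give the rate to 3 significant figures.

R ≈ 37.3 mm/hr

Column moisture flux per unit crosswind length is F = V × PW.
Inflow: F_in = 26.3 × 40.9 = 1075.67 mm·m/s
Outflow: F_out = 26.3 × 15.4 = 405.02 mm·m/s
Steady-state rate R = (F_in − F_out)/L = (1075.67 − 405.02) / 64700 m = 1.037e-02 mm/s.
R = 1.037e-02 × 3600 = 37.3 mm/hr.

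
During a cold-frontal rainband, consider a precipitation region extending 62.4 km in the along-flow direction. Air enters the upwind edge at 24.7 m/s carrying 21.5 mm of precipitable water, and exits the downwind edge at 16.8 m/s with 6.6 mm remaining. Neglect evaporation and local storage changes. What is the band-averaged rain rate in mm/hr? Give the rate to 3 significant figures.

Column moisture flux per unit crosswind length is F = V × PW.
Inflow: F_in = 24.7 × 21.5 = 531.05 mm·m/s
Outflow: F_out = 16.8 × 6.6 = 110.88 mm·m/s
Steady-state rate R = (F_in − F_out)/L = (531.05 − 110.88) / 62400 m = 6.733e-03 mm/s.
R = 6.733e-03 × 3600 = 24.2 mm/hr.

R ≈ 24.2 mm/hr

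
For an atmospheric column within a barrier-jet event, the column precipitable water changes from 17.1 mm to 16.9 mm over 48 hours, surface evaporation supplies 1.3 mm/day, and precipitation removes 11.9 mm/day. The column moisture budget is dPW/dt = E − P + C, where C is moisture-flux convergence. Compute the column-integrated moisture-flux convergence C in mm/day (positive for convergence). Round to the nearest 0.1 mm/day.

C ≈ 10.5 mm/day

dPW/dt = (16.9 − 17.1) mm / (48/24 day) = -0.100 mm/day.
C = dPW/dt − E + P = (-0.100) − 1.3 + 11.9 = 10.5 mm/day.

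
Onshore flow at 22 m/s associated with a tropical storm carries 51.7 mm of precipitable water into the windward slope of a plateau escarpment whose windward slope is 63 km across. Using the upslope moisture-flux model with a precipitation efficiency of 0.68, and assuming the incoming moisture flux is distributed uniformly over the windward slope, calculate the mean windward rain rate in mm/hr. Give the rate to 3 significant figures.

Incoming column moisture flux per unit ridge length: F = V × PW = 22 × 51.7 = 1137.4 mm·m/s.
Spread over the 63 km slope with efficiency ε = 0.68: R = ε·F/W = 0.68 × 1137.4 / 63000 m = 1.228e-02 mm/s.
R = 1.228e-02 × 3600 = 44.2 mm/hr.

R ≈ 44.2 mm/hr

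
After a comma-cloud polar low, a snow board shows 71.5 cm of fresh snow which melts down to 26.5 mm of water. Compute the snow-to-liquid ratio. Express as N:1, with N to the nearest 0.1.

ratio ≈ 27.0

Ratio = snow depth / SWE = 715 mm / 26.5 mm = 27.0, i.e. 27.0:1.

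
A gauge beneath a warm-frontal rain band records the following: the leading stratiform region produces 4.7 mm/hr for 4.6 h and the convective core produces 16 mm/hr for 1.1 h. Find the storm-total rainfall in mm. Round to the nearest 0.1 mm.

total ≈ 39.2 mm

Total = Σ Rᵢ Δtᵢ = 4.7 × 4.6 + 16 × 1.1
      = 21.62 + 17.6 = 39.2 mm.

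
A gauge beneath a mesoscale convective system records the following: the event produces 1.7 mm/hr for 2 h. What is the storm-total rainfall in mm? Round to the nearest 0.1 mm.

total ≈ 3.4 mm

Total = Σ Rᵢ Δtᵢ = 1.7 × 2
      = 3.4 = 3.4 mm.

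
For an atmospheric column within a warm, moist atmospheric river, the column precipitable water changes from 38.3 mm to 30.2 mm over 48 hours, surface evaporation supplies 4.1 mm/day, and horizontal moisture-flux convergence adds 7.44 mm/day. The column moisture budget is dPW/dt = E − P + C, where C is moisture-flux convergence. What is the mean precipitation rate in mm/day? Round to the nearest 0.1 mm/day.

dPW/dt = (30.2 − 38.3) mm / (48/24 day) = -4.050 mm/day.
P = E + C − dPW/dt = 4.1 + (7.44) − (-4.050) = 15.6 mm/day.

P ≈ 15.6 mm/day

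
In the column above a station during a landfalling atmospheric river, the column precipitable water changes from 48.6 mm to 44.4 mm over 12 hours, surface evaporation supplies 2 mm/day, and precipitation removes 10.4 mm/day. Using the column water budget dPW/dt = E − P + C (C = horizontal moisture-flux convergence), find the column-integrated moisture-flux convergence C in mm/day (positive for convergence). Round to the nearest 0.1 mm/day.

dPW/dt = (44.4 − 48.6) mm / (12/24 day) = -8.400 mm/day.
C = dPW/dt − E + P = (-8.400) − 2 + 10.4 = 0.0 mm/day.

C ≈ 0.0 mm/day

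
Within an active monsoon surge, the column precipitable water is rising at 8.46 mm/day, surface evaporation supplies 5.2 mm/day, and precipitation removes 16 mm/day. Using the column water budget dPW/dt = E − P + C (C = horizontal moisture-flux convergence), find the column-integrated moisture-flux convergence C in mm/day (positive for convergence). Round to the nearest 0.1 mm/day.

C ≈ 19.3 mm/day

dPW/dt = +8.46 mm/day.
C = dPW/dt − E + P = (+8.46) − 5.2 + 16 = 19.3 mm/day.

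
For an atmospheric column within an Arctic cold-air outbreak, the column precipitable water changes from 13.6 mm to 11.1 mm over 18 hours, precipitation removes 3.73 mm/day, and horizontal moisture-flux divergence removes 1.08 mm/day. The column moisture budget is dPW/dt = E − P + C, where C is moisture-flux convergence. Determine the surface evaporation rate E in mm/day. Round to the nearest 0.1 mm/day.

dPW/dt = (11.1 − 13.6) mm / (18/24 day) = -3.333 mm/day.
E = dPW/dt + P − C = (-3.333) + 3.73 − (-1.08) = 1.5 mm/day.

E ≈ 1.5 mm/day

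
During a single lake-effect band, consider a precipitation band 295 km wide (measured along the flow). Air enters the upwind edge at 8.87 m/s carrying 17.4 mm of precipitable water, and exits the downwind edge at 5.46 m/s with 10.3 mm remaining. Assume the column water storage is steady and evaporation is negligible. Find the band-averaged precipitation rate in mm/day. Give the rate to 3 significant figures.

R ≈ 28.7 mm/day

Column moisture flux per unit crosswind length is F = V × PW.
Inflow: F_in = 8.87 × 17.4 = 154.338 mm·m/s
Outflow: F_out = 5.46 × 10.3 = 56.238 mm·m/s
Steady-state rate R = (F_in − F_out)/L = (154.338 − 56.238) / 295000 m = 3.325e-04 mm/s.
R = 3.325e-04 × 3600 × 24 = 28.7 mm/day.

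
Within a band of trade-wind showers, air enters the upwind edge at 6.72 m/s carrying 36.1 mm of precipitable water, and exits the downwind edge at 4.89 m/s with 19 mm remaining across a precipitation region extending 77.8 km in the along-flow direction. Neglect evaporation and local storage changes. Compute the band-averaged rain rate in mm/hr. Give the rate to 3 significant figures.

R ≈ 6.93 mm/hr

Column moisture flux per unit crosswind length is F = V × PW.
Inflow: F_in = 6.72 × 36.1 = 242.592 mm·m/s
Outflow: F_out = 4.89 × 19 = 92.91 mm·m/s
Steady-state rate R = (F_in − F_out)/L = (242.592 − 92.91) / 77800 m = 1.924e-03 mm/s.
R = 1.924e-03 × 3600 = 6.93 mm/hr.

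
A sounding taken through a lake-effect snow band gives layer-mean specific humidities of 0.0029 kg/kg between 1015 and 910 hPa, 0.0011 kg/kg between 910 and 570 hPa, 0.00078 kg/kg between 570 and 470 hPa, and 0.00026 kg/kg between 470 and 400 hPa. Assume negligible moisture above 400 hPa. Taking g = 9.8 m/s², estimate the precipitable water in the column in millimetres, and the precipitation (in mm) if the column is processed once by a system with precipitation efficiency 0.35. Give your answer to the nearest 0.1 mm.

Precipitable water is the column-integrated vapour mass per unit area: PW = (1/g) Σ q̄ Δp, with q in kg/kg and Δp in Pa (1 kg/m² of water = 1 mm).
Layer 1015–910 hPa: Δp = 105 hPa = 10500 Pa, q̄ = 0.0029 kg/kg → 0.0029 × 10500 / 9.8 = 3.11 mm
Layer 910–570 hPa: Δp = 340 hPa = 34000 Pa, q̄ = 0.0011 kg/kg → 0.0011 × 34000 / 9.8 = 3.82 mm
Layer 570–470 hPa: Δp = 100 hPa = 10000 Pa, q̄ = 0.00078 kg/kg → 0.00078 × 10000 / 9.8 = 0.80 mm
Layer 470–400 hPa: Δp = 70 hPa = 7000 Pa, q̄ = 0.00026 kg/kg → 0.00026 × 7000 / 9.8 = 0.19 mm
PW = 3.11 + 3.82 + 0.80 + 0.19 = 7.92 ≈ 7.9 mm.
Precipitation = ε × PW = 0.35 × 7.9 = 2.8 mm.

PW ≈ 7.9 mm; precipitation ≈ 2.8 mm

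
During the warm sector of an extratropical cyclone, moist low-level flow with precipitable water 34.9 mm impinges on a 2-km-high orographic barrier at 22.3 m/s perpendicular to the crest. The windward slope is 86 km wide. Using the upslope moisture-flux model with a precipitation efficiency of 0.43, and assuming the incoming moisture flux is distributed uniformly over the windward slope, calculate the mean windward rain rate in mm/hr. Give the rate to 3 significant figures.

Incoming column moisture flux per unit ridge length: F = V × PW = 22.3 × 34.9 = 778.27 mm·m/s.
Spread over the 86 km slope with efficiency ε = 0.43: R = ε·F/W = 0.43 × 778.27 / 86000 m = 3.891e-03 mm/s.
R = 3.891e-03 × 3600 = 14.0 mm/hr.

R ≈ 14.0 mm/hr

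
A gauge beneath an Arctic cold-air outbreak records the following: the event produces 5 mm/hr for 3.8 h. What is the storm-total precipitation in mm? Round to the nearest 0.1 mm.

Total = Σ Rᵢ Δtᵢ = 5 × 3.8
      = 19 = 19.0 mm.

total ≈ 19.0 mm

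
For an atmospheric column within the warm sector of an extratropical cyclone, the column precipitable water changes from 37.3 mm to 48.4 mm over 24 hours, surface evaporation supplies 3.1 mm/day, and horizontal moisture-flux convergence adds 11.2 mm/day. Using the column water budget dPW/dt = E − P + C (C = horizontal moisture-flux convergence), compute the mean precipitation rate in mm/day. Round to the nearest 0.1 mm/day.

P ≈ 3.2 mm/day

dPW/dt = (48.4 − 37.3) mm / (24/24 day) = +11.100 mm/day.
P = E + C − dPW/dt = 3.1 + (11.2) − (+11.100) = 3.2 mm/day.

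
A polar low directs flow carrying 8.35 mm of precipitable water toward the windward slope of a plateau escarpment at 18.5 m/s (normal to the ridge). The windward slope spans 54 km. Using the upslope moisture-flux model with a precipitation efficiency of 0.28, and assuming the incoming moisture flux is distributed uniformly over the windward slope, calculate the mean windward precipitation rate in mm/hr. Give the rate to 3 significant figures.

Incoming column moisture flux per unit ridge length: F = V × PW = 18.5 × 8.35 = 154.475 mm·m/s.
Spread over the 54 km slope with efficiency ε = 0.28: R = ε·F/W = 0.28 × 154.475 / 54000 m = 8.010e-04 mm/s.
R = 8.010e-04 × 3600 = 2.88 mm/hr.

R ≈ 2.88 mm/hr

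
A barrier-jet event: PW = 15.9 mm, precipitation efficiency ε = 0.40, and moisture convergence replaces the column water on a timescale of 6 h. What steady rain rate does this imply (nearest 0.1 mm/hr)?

Each overturning extracts ε × PW = 0.40 × 15.9 = 6.36 mm.
Rate = ε·PW / τ = 6.36 / 6 h = 1.1 mm/hr.

R ≈ 1.1 mm/hr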